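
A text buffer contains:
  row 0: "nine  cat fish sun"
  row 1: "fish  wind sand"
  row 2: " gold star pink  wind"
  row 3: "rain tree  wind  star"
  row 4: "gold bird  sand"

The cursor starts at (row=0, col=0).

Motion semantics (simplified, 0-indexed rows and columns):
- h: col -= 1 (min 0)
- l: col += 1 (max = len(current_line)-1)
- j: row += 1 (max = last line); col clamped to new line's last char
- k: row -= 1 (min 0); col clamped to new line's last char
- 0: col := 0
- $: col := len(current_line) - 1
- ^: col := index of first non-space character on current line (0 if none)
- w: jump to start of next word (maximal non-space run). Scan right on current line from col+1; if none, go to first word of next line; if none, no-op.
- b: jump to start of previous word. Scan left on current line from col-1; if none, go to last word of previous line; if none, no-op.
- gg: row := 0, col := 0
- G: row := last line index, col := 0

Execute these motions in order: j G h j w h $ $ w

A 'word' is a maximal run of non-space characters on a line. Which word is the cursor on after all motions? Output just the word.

Answer: sand

Derivation:
After 1 (j): row=1 col=0 char='f'
After 2 (G): row=4 col=0 char='g'
After 3 (h): row=4 col=0 char='g'
After 4 (j): row=4 col=0 char='g'
After 5 (w): row=4 col=5 char='b'
After 6 (h): row=4 col=4 char='_'
After 7 ($): row=4 col=14 char='d'
After 8 ($): row=4 col=14 char='d'
After 9 (w): row=4 col=14 char='d'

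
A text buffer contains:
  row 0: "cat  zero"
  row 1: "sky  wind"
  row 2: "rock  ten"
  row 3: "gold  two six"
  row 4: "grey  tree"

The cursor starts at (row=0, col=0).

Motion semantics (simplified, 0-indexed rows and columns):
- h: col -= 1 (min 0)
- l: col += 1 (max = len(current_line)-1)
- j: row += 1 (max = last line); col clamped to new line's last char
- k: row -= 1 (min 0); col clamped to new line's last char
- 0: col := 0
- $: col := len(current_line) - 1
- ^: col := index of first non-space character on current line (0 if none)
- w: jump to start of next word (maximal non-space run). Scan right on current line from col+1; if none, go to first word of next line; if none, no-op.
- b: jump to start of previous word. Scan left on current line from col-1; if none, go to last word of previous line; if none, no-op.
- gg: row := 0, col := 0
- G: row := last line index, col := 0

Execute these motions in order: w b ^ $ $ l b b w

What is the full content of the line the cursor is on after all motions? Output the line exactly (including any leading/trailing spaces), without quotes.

Answer: cat  zero

Derivation:
After 1 (w): row=0 col=5 char='z'
After 2 (b): row=0 col=0 char='c'
After 3 (^): row=0 col=0 char='c'
After 4 ($): row=0 col=8 char='o'
After 5 ($): row=0 col=8 char='o'
After 6 (l): row=0 col=8 char='o'
After 7 (b): row=0 col=5 char='z'
After 8 (b): row=0 col=0 char='c'
After 9 (w): row=0 col=5 char='z'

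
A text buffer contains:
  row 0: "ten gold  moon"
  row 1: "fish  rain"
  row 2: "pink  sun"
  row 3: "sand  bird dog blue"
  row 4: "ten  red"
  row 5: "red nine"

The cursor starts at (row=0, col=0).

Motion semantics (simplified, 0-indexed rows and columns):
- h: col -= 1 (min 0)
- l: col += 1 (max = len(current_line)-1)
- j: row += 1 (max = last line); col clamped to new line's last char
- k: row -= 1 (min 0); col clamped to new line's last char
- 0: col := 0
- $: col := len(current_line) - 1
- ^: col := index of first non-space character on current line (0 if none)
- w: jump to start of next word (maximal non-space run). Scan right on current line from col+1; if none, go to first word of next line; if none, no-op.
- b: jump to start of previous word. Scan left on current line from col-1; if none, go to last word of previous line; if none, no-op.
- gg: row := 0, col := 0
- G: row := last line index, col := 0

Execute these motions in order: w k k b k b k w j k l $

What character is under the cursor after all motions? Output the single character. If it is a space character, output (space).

Answer: n

Derivation:
After 1 (w): row=0 col=4 char='g'
After 2 (k): row=0 col=4 char='g'
After 3 (k): row=0 col=4 char='g'
After 4 (b): row=0 col=0 char='t'
After 5 (k): row=0 col=0 char='t'
After 6 (b): row=0 col=0 char='t'
After 7 (k): row=0 col=0 char='t'
After 8 (w): row=0 col=4 char='g'
After 9 (j): row=1 col=4 char='_'
After 10 (k): row=0 col=4 char='g'
After 11 (l): row=0 col=5 char='o'
After 12 ($): row=0 col=13 char='n'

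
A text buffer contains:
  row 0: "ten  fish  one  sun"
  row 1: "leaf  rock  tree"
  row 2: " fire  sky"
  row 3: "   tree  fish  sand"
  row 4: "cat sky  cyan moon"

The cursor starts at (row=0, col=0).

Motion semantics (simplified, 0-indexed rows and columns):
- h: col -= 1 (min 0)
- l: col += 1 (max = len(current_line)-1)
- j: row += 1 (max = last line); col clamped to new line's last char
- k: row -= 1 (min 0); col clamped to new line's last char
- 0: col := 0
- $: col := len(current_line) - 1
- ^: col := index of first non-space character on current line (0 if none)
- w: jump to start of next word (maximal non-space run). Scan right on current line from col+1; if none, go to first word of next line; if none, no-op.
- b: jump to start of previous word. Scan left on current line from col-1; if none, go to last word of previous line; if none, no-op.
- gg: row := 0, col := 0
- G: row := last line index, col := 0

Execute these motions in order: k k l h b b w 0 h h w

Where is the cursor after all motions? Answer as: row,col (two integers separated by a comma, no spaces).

After 1 (k): row=0 col=0 char='t'
After 2 (k): row=0 col=0 char='t'
After 3 (l): row=0 col=1 char='e'
After 4 (h): row=0 col=0 char='t'
After 5 (b): row=0 col=0 char='t'
After 6 (b): row=0 col=0 char='t'
After 7 (w): row=0 col=5 char='f'
After 8 (0): row=0 col=0 char='t'
After 9 (h): row=0 col=0 char='t'
After 10 (h): row=0 col=0 char='t'
After 11 (w): row=0 col=5 char='f'

Answer: 0,5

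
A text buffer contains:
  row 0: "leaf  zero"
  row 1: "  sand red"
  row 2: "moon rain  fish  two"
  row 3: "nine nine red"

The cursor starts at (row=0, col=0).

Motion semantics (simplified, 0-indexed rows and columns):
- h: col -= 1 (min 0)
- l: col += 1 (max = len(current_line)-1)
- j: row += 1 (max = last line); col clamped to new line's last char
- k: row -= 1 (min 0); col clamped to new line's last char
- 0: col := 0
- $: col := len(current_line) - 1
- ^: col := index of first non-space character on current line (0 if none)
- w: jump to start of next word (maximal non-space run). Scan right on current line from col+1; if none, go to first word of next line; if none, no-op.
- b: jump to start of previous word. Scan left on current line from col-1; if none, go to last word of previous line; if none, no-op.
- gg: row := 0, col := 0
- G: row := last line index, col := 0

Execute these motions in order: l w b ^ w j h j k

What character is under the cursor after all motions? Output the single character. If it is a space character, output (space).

After 1 (l): row=0 col=1 char='e'
After 2 (w): row=0 col=6 char='z'
After 3 (b): row=0 col=0 char='l'
After 4 (^): row=0 col=0 char='l'
After 5 (w): row=0 col=6 char='z'
After 6 (j): row=1 col=6 char='_'
After 7 (h): row=1 col=5 char='d'
After 8 (j): row=2 col=5 char='r'
After 9 (k): row=1 col=5 char='d'

Answer: d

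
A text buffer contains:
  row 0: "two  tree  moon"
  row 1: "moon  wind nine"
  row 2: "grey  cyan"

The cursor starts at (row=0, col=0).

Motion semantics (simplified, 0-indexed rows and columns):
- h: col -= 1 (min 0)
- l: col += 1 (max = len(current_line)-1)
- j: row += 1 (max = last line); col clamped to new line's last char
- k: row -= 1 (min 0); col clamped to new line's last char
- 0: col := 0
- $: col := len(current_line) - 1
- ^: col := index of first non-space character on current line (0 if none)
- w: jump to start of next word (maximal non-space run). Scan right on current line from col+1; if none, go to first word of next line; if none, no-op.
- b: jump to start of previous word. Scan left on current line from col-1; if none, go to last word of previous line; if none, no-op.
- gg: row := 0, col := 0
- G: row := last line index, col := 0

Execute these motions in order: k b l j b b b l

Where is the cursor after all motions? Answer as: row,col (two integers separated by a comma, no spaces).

Answer: 0,6

Derivation:
After 1 (k): row=0 col=0 char='t'
After 2 (b): row=0 col=0 char='t'
After 3 (l): row=0 col=1 char='w'
After 4 (j): row=1 col=1 char='o'
After 5 (b): row=1 col=0 char='m'
After 6 (b): row=0 col=11 char='m'
After 7 (b): row=0 col=5 char='t'
After 8 (l): row=0 col=6 char='r'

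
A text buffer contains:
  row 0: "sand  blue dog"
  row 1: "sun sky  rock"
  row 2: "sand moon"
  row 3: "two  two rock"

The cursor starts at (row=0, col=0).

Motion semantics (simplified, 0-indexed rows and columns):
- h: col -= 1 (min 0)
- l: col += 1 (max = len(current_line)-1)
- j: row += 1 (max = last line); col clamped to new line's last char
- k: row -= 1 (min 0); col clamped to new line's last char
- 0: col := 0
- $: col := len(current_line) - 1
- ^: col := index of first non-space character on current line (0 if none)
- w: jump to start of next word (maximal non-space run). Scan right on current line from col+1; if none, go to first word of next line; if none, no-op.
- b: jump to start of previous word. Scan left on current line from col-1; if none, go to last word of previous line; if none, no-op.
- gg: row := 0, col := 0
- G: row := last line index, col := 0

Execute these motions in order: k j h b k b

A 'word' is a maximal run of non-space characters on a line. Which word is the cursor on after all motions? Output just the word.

Answer: blue

Derivation:
After 1 (k): row=0 col=0 char='s'
After 2 (j): row=1 col=0 char='s'
After 3 (h): row=1 col=0 char='s'
After 4 (b): row=0 col=11 char='d'
After 5 (k): row=0 col=11 char='d'
After 6 (b): row=0 col=6 char='b'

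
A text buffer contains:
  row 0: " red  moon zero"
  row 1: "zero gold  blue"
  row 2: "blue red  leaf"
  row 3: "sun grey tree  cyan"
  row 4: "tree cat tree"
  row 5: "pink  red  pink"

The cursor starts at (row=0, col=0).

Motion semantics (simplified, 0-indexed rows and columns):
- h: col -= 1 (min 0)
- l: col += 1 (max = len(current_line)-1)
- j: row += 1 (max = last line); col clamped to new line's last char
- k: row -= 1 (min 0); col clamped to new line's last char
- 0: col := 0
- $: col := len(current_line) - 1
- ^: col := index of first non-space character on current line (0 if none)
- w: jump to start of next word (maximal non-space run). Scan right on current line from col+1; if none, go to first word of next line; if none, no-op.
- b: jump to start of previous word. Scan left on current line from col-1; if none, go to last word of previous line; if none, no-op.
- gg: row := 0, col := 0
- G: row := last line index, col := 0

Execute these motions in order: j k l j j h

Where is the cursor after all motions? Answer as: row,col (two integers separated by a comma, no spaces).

After 1 (j): row=1 col=0 char='z'
After 2 (k): row=0 col=0 char='_'
After 3 (l): row=0 col=1 char='r'
After 4 (j): row=1 col=1 char='e'
After 5 (j): row=2 col=1 char='l'
After 6 (h): row=2 col=0 char='b'

Answer: 2,0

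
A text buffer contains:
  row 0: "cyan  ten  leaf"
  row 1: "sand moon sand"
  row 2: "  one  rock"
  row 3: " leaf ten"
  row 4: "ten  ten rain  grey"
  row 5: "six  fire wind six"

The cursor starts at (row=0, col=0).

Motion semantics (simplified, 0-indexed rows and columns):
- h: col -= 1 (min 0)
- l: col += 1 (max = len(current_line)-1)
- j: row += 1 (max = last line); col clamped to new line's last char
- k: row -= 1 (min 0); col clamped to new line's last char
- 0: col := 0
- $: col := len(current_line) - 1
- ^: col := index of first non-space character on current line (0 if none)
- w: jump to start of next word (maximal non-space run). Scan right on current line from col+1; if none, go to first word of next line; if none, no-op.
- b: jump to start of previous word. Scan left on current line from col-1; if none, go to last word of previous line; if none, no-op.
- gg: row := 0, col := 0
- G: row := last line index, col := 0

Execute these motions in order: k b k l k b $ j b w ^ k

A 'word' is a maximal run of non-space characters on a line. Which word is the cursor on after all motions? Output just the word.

Answer: sand

Derivation:
After 1 (k): row=0 col=0 char='c'
After 2 (b): row=0 col=0 char='c'
After 3 (k): row=0 col=0 char='c'
After 4 (l): row=0 col=1 char='y'
After 5 (k): row=0 col=1 char='y'
After 6 (b): row=0 col=0 char='c'
After 7 ($): row=0 col=14 char='f'
After 8 (j): row=1 col=13 char='d'
After 9 (b): row=1 col=10 char='s'
After 10 (w): row=2 col=2 char='o'
After 11 (^): row=2 col=2 char='o'
After 12 (k): row=1 col=2 char='n'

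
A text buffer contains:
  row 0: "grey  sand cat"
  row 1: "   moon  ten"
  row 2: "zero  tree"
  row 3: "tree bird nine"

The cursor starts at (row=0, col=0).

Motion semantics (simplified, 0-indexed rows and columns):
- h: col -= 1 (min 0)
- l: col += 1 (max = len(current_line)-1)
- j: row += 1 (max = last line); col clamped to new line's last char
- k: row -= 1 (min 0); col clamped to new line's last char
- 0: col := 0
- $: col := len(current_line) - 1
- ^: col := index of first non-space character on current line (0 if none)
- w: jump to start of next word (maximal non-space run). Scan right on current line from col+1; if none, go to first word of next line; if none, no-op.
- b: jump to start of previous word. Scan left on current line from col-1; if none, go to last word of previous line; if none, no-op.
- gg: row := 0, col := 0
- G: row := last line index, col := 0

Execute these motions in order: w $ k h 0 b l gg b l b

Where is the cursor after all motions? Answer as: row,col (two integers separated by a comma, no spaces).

Answer: 0,0

Derivation:
After 1 (w): row=0 col=6 char='s'
After 2 ($): row=0 col=13 char='t'
After 3 (k): row=0 col=13 char='t'
After 4 (h): row=0 col=12 char='a'
After 5 (0): row=0 col=0 char='g'
After 6 (b): row=0 col=0 char='g'
After 7 (l): row=0 col=1 char='r'
After 8 (gg): row=0 col=0 char='g'
After 9 (b): row=0 col=0 char='g'
After 10 (l): row=0 col=1 char='r'
After 11 (b): row=0 col=0 char='g'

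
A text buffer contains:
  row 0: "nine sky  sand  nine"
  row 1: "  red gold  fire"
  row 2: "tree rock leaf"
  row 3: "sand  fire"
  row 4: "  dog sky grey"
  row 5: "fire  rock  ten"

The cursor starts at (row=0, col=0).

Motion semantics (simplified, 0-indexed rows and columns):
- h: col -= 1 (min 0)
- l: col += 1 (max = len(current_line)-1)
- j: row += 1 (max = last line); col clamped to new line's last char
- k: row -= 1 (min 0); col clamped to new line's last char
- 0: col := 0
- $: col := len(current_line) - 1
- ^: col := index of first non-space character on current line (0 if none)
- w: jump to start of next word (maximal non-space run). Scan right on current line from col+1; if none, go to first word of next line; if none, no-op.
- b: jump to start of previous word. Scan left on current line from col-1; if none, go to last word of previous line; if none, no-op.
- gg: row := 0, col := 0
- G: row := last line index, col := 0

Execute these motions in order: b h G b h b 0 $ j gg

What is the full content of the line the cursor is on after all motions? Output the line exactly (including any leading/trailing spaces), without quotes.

Answer: nine sky  sand  nine

Derivation:
After 1 (b): row=0 col=0 char='n'
After 2 (h): row=0 col=0 char='n'
After 3 (G): row=5 col=0 char='f'
After 4 (b): row=4 col=10 char='g'
After 5 (h): row=4 col=9 char='_'
After 6 (b): row=4 col=6 char='s'
After 7 (0): row=4 col=0 char='_'
After 8 ($): row=4 col=13 char='y'
After 9 (j): row=5 col=13 char='e'
After 10 (gg): row=0 col=0 char='n'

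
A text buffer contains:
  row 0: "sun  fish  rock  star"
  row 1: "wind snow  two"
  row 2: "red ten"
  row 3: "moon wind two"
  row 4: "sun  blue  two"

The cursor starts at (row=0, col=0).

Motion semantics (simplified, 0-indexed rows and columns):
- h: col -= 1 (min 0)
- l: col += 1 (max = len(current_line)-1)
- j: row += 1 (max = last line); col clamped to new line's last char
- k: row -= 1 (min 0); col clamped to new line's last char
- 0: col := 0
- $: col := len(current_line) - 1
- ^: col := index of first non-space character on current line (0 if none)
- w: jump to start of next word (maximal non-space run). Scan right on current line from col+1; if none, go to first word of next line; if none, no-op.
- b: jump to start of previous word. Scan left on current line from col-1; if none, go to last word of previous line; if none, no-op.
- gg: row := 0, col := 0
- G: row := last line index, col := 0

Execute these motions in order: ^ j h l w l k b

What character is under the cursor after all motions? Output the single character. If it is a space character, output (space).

Answer: f

Derivation:
After 1 (^): row=0 col=0 char='s'
After 2 (j): row=1 col=0 char='w'
After 3 (h): row=1 col=0 char='w'
After 4 (l): row=1 col=1 char='i'
After 5 (w): row=1 col=5 char='s'
After 6 (l): row=1 col=6 char='n'
After 7 (k): row=0 col=6 char='i'
After 8 (b): row=0 col=5 char='f'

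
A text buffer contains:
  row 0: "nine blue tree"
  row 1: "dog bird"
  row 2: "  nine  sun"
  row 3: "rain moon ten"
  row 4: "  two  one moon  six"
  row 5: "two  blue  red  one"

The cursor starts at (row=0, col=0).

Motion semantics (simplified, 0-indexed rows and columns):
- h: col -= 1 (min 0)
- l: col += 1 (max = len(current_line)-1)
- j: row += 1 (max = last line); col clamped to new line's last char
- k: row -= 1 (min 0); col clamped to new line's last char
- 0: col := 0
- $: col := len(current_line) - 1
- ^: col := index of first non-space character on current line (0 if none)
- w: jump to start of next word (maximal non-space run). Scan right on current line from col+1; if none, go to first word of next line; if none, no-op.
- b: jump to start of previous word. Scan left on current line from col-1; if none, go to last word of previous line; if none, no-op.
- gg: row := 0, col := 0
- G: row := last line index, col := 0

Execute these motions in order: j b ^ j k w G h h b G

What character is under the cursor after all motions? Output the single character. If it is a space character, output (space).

After 1 (j): row=1 col=0 char='d'
After 2 (b): row=0 col=10 char='t'
After 3 (^): row=0 col=0 char='n'
After 4 (j): row=1 col=0 char='d'
After 5 (k): row=0 col=0 char='n'
After 6 (w): row=0 col=5 char='b'
After 7 (G): row=5 col=0 char='t'
After 8 (h): row=5 col=0 char='t'
After 9 (h): row=5 col=0 char='t'
After 10 (b): row=4 col=17 char='s'
After 11 (G): row=5 col=0 char='t'

Answer: t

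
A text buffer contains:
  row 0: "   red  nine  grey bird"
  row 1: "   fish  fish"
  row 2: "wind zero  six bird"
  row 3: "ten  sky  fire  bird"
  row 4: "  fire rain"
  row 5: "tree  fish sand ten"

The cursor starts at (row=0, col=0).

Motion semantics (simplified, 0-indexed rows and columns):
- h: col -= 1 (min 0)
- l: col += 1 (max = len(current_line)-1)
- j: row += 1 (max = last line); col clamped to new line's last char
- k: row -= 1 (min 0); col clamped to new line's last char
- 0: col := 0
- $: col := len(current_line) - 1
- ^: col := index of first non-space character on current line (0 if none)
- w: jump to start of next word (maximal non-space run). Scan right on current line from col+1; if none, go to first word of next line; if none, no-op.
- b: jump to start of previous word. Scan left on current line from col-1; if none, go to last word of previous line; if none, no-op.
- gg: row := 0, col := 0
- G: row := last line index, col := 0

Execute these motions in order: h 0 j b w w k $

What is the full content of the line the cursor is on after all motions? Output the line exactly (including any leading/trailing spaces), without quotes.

After 1 (h): row=0 col=0 char='_'
After 2 (0): row=0 col=0 char='_'
After 3 (j): row=1 col=0 char='_'
After 4 (b): row=0 col=19 char='b'
After 5 (w): row=1 col=3 char='f'
After 6 (w): row=1 col=9 char='f'
After 7 (k): row=0 col=9 char='i'
After 8 ($): row=0 col=22 char='d'

Answer:    red  nine  grey bird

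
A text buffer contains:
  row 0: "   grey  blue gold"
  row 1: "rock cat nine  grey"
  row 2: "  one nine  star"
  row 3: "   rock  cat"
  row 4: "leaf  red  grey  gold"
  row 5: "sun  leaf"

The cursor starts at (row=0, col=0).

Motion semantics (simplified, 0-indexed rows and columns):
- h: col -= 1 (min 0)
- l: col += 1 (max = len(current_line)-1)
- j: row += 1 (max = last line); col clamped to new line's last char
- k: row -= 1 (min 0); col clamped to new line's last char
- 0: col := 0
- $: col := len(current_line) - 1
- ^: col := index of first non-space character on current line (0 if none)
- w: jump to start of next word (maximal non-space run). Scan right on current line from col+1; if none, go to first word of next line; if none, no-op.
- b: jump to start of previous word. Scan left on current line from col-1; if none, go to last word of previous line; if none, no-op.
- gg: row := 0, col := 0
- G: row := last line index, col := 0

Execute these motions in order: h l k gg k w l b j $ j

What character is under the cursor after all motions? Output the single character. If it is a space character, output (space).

Answer: r

Derivation:
After 1 (h): row=0 col=0 char='_'
After 2 (l): row=0 col=1 char='_'
After 3 (k): row=0 col=1 char='_'
After 4 (gg): row=0 col=0 char='_'
After 5 (k): row=0 col=0 char='_'
After 6 (w): row=0 col=3 char='g'
After 7 (l): row=0 col=4 char='r'
After 8 (b): row=0 col=3 char='g'
After 9 (j): row=1 col=3 char='k'
After 10 ($): row=1 col=18 char='y'
After 11 (j): row=2 col=15 char='r'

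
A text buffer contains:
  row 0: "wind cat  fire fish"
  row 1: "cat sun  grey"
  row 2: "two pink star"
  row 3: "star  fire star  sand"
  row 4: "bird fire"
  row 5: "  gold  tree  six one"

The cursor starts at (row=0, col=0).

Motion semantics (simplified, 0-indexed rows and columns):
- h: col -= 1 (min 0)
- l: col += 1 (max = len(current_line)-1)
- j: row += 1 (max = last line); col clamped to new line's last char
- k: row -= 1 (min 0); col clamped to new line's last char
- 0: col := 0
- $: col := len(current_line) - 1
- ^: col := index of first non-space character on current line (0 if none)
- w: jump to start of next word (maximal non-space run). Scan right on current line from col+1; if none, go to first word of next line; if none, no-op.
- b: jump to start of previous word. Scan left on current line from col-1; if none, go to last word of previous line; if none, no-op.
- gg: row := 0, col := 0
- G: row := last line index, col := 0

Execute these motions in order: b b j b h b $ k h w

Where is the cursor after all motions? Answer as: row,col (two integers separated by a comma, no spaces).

After 1 (b): row=0 col=0 char='w'
After 2 (b): row=0 col=0 char='w'
After 3 (j): row=1 col=0 char='c'
After 4 (b): row=0 col=15 char='f'
After 5 (h): row=0 col=14 char='_'
After 6 (b): row=0 col=10 char='f'
After 7 ($): row=0 col=18 char='h'
After 8 (k): row=0 col=18 char='h'
After 9 (h): row=0 col=17 char='s'
After 10 (w): row=1 col=0 char='c'

Answer: 1,0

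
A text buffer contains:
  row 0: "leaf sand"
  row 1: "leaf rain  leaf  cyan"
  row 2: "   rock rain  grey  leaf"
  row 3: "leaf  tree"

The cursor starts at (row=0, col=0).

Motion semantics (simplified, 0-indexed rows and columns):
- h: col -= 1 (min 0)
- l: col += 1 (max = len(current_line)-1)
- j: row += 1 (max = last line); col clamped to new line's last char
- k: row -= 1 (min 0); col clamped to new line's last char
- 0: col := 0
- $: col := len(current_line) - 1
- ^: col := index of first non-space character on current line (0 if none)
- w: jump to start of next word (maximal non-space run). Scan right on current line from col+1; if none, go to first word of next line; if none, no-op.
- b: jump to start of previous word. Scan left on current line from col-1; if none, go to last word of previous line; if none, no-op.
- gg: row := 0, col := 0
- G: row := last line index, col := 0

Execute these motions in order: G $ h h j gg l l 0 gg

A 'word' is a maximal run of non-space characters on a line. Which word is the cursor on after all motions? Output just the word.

Answer: leaf

Derivation:
After 1 (G): row=3 col=0 char='l'
After 2 ($): row=3 col=9 char='e'
After 3 (h): row=3 col=8 char='e'
After 4 (h): row=3 col=7 char='r'
After 5 (j): row=3 col=7 char='r'
After 6 (gg): row=0 col=0 char='l'
After 7 (l): row=0 col=1 char='e'
After 8 (l): row=0 col=2 char='a'
After 9 (0): row=0 col=0 char='l'
After 10 (gg): row=0 col=0 char='l'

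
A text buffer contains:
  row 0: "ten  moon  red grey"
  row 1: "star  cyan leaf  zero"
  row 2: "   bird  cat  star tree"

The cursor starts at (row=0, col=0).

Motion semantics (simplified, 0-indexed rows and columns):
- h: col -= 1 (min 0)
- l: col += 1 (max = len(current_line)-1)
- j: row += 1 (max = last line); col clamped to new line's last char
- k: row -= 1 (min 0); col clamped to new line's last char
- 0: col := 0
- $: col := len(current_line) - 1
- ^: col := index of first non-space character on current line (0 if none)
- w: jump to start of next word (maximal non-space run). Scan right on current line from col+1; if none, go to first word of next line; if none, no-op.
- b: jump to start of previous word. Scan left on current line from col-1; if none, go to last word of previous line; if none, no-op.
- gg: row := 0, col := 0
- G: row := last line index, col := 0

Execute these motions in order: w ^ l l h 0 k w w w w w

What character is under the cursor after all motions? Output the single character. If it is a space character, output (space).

After 1 (w): row=0 col=5 char='m'
After 2 (^): row=0 col=0 char='t'
After 3 (l): row=0 col=1 char='e'
After 4 (l): row=0 col=2 char='n'
After 5 (h): row=0 col=1 char='e'
After 6 (0): row=0 col=0 char='t'
After 7 (k): row=0 col=0 char='t'
After 8 (w): row=0 col=5 char='m'
After 9 (w): row=0 col=11 char='r'
After 10 (w): row=0 col=15 char='g'
After 11 (w): row=1 col=0 char='s'
After 12 (w): row=1 col=6 char='c'

Answer: c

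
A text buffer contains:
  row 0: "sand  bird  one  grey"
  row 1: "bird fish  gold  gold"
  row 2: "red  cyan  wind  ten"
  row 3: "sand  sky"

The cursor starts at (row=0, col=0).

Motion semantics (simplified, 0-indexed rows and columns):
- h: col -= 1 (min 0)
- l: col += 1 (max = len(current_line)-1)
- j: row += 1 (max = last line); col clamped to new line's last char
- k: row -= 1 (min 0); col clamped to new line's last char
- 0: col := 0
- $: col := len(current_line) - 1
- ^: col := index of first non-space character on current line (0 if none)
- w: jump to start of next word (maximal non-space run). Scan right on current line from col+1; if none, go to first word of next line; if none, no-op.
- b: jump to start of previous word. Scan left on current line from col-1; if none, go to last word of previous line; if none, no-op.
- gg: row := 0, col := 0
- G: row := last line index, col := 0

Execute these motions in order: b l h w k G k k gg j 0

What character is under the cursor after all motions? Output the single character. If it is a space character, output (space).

After 1 (b): row=0 col=0 char='s'
After 2 (l): row=0 col=1 char='a'
After 3 (h): row=0 col=0 char='s'
After 4 (w): row=0 col=6 char='b'
After 5 (k): row=0 col=6 char='b'
After 6 (G): row=3 col=0 char='s'
After 7 (k): row=2 col=0 char='r'
After 8 (k): row=1 col=0 char='b'
After 9 (gg): row=0 col=0 char='s'
After 10 (j): row=1 col=0 char='b'
After 11 (0): row=1 col=0 char='b'

Answer: b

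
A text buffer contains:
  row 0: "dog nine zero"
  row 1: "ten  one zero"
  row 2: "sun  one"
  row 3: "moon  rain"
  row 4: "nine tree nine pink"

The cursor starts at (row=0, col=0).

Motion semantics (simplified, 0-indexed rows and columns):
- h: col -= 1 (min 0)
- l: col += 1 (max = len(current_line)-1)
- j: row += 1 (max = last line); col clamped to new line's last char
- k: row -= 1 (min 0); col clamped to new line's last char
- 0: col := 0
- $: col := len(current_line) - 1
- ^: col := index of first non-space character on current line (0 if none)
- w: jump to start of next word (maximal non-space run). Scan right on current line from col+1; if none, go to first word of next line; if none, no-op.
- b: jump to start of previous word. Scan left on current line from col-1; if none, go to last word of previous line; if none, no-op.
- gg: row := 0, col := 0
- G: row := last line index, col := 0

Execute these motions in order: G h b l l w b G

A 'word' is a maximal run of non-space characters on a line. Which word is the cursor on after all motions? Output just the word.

Answer: nine

Derivation:
After 1 (G): row=4 col=0 char='n'
After 2 (h): row=4 col=0 char='n'
After 3 (b): row=3 col=6 char='r'
After 4 (l): row=3 col=7 char='a'
After 5 (l): row=3 col=8 char='i'
After 6 (w): row=4 col=0 char='n'
After 7 (b): row=3 col=6 char='r'
After 8 (G): row=4 col=0 char='n'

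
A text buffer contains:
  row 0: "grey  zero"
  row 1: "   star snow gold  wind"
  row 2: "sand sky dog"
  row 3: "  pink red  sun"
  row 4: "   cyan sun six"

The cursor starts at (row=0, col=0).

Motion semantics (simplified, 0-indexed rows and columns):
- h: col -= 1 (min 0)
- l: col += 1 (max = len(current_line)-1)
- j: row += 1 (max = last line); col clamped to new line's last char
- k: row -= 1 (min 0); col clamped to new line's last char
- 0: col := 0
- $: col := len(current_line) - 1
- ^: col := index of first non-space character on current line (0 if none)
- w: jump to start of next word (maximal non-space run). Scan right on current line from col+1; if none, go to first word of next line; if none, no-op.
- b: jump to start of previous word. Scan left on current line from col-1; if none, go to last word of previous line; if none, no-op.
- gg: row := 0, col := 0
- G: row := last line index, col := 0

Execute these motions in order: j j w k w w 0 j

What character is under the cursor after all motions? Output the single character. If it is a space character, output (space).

After 1 (j): row=1 col=0 char='_'
After 2 (j): row=2 col=0 char='s'
After 3 (w): row=2 col=5 char='s'
After 4 (k): row=1 col=5 char='a'
After 5 (w): row=1 col=8 char='s'
After 6 (w): row=1 col=13 char='g'
After 7 (0): row=1 col=0 char='_'
After 8 (j): row=2 col=0 char='s'

Answer: s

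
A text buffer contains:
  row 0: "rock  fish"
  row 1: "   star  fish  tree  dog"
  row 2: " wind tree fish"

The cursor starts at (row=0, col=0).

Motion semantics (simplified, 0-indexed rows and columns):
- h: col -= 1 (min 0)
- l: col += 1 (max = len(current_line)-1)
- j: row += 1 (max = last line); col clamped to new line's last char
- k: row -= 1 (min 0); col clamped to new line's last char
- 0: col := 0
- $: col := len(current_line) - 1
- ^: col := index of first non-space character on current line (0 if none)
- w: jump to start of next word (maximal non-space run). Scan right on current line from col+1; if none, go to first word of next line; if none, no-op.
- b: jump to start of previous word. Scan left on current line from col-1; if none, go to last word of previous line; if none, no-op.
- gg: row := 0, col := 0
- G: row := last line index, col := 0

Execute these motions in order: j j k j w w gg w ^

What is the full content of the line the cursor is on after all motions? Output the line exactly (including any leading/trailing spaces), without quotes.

Answer: rock  fish

Derivation:
After 1 (j): row=1 col=0 char='_'
After 2 (j): row=2 col=0 char='_'
After 3 (k): row=1 col=0 char='_'
After 4 (j): row=2 col=0 char='_'
After 5 (w): row=2 col=1 char='w'
After 6 (w): row=2 col=6 char='t'
After 7 (gg): row=0 col=0 char='r'
After 8 (w): row=0 col=6 char='f'
After 9 (^): row=0 col=0 char='r'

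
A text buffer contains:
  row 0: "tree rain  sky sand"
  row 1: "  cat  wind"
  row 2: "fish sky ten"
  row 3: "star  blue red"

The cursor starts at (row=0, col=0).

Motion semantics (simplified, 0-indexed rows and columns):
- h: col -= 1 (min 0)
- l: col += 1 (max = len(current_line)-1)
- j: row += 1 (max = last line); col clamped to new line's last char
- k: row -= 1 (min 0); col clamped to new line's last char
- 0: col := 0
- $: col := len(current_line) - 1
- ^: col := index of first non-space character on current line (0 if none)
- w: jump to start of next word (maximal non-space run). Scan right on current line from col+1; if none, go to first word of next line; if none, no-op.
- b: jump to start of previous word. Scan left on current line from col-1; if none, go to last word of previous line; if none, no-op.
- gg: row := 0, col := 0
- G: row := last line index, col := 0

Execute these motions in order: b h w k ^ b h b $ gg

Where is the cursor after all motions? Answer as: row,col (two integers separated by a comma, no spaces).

Answer: 0,0

Derivation:
After 1 (b): row=0 col=0 char='t'
After 2 (h): row=0 col=0 char='t'
After 3 (w): row=0 col=5 char='r'
After 4 (k): row=0 col=5 char='r'
After 5 (^): row=0 col=0 char='t'
After 6 (b): row=0 col=0 char='t'
After 7 (h): row=0 col=0 char='t'
After 8 (b): row=0 col=0 char='t'
After 9 ($): row=0 col=18 char='d'
After 10 (gg): row=0 col=0 char='t'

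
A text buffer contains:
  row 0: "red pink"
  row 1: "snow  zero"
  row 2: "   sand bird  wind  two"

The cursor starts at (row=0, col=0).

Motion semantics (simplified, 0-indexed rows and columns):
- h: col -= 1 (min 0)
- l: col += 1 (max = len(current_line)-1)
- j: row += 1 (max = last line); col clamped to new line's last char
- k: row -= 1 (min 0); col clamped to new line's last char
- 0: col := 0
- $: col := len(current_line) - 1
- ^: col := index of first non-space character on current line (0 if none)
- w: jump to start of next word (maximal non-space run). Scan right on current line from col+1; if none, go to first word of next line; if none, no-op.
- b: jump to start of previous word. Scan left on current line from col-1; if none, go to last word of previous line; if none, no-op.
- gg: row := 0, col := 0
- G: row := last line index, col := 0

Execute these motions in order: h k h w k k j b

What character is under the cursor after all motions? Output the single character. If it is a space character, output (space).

Answer: s

Derivation:
After 1 (h): row=0 col=0 char='r'
After 2 (k): row=0 col=0 char='r'
After 3 (h): row=0 col=0 char='r'
After 4 (w): row=0 col=4 char='p'
After 5 (k): row=0 col=4 char='p'
After 6 (k): row=0 col=4 char='p'
After 7 (j): row=1 col=4 char='_'
After 8 (b): row=1 col=0 char='s'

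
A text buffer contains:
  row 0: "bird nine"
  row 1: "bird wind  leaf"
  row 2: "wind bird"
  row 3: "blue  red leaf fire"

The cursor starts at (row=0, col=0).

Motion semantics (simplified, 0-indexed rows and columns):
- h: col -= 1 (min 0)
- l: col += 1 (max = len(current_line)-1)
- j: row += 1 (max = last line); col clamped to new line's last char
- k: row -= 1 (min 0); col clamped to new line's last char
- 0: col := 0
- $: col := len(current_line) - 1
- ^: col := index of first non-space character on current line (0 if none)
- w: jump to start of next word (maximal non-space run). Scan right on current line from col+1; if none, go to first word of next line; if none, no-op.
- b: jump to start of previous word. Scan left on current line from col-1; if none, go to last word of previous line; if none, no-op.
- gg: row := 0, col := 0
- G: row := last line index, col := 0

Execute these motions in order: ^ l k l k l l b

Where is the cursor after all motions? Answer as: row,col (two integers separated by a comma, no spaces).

Answer: 0,0

Derivation:
After 1 (^): row=0 col=0 char='b'
After 2 (l): row=0 col=1 char='i'
After 3 (k): row=0 col=1 char='i'
After 4 (l): row=0 col=2 char='r'
After 5 (k): row=0 col=2 char='r'
After 6 (l): row=0 col=3 char='d'
After 7 (l): row=0 col=4 char='_'
After 8 (b): row=0 col=0 char='b'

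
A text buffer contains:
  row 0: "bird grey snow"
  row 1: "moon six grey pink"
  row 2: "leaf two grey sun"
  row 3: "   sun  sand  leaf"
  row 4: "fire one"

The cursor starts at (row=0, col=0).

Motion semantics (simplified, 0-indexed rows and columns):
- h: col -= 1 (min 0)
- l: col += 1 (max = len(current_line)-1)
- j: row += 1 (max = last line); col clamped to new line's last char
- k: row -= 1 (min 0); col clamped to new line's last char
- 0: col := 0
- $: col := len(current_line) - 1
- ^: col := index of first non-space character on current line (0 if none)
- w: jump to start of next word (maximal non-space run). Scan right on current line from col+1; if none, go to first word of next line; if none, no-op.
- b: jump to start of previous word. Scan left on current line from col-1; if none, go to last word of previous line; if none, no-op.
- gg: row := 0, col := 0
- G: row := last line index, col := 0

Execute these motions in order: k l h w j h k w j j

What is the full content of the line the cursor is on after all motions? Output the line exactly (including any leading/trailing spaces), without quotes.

Answer: leaf two grey sun

Derivation:
After 1 (k): row=0 col=0 char='b'
After 2 (l): row=0 col=1 char='i'
After 3 (h): row=0 col=0 char='b'
After 4 (w): row=0 col=5 char='g'
After 5 (j): row=1 col=5 char='s'
After 6 (h): row=1 col=4 char='_'
After 7 (k): row=0 col=4 char='_'
After 8 (w): row=0 col=5 char='g'
After 9 (j): row=1 col=5 char='s'
After 10 (j): row=2 col=5 char='t'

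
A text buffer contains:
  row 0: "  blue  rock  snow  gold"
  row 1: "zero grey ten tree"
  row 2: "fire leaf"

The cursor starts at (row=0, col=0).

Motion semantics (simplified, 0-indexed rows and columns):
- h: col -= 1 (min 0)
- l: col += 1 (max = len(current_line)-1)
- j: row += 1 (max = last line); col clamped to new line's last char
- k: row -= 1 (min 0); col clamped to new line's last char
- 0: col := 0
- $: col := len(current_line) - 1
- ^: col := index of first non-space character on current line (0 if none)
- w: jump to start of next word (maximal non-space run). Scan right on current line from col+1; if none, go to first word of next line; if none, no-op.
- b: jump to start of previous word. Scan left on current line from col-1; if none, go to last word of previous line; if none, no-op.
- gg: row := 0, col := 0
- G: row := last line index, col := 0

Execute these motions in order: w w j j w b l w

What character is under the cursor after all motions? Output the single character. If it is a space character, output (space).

After 1 (w): row=0 col=2 char='b'
After 2 (w): row=0 col=8 char='r'
After 3 (j): row=1 col=8 char='y'
After 4 (j): row=2 col=8 char='f'
After 5 (w): row=2 col=8 char='f'
After 6 (b): row=2 col=5 char='l'
After 7 (l): row=2 col=6 char='e'
After 8 (w): row=2 col=6 char='e'

Answer: e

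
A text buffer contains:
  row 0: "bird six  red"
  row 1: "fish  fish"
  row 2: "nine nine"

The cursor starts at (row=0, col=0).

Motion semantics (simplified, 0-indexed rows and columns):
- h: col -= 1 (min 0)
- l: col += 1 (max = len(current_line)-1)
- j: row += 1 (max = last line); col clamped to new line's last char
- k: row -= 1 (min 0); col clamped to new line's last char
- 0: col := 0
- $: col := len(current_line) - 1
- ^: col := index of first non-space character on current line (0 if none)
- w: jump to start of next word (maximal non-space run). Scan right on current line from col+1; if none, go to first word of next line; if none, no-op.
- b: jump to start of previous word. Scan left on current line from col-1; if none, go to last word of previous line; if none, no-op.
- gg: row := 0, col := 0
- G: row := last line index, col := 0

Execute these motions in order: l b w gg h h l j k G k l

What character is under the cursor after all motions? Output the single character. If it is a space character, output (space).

After 1 (l): row=0 col=1 char='i'
After 2 (b): row=0 col=0 char='b'
After 3 (w): row=0 col=5 char='s'
After 4 (gg): row=0 col=0 char='b'
After 5 (h): row=0 col=0 char='b'
After 6 (h): row=0 col=0 char='b'
After 7 (l): row=0 col=1 char='i'
After 8 (j): row=1 col=1 char='i'
After 9 (k): row=0 col=1 char='i'
After 10 (G): row=2 col=0 char='n'
After 11 (k): row=1 col=0 char='f'
After 12 (l): row=1 col=1 char='i'

Answer: i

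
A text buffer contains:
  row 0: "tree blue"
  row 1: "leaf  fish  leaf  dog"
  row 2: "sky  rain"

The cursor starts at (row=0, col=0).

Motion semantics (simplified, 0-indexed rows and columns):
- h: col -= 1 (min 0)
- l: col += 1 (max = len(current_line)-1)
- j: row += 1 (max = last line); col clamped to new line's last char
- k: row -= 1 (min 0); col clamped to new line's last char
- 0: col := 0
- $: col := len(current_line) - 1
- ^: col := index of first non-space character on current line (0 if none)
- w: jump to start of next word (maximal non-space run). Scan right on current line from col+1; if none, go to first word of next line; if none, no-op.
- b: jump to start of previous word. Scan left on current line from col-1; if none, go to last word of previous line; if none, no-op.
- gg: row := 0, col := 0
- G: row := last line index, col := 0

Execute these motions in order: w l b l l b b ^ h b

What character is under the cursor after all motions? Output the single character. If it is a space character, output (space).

Answer: t

Derivation:
After 1 (w): row=0 col=5 char='b'
After 2 (l): row=0 col=6 char='l'
After 3 (b): row=0 col=5 char='b'
After 4 (l): row=0 col=6 char='l'
After 5 (l): row=0 col=7 char='u'
After 6 (b): row=0 col=5 char='b'
After 7 (b): row=0 col=0 char='t'
After 8 (^): row=0 col=0 char='t'
After 9 (h): row=0 col=0 char='t'
After 10 (b): row=0 col=0 char='t'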